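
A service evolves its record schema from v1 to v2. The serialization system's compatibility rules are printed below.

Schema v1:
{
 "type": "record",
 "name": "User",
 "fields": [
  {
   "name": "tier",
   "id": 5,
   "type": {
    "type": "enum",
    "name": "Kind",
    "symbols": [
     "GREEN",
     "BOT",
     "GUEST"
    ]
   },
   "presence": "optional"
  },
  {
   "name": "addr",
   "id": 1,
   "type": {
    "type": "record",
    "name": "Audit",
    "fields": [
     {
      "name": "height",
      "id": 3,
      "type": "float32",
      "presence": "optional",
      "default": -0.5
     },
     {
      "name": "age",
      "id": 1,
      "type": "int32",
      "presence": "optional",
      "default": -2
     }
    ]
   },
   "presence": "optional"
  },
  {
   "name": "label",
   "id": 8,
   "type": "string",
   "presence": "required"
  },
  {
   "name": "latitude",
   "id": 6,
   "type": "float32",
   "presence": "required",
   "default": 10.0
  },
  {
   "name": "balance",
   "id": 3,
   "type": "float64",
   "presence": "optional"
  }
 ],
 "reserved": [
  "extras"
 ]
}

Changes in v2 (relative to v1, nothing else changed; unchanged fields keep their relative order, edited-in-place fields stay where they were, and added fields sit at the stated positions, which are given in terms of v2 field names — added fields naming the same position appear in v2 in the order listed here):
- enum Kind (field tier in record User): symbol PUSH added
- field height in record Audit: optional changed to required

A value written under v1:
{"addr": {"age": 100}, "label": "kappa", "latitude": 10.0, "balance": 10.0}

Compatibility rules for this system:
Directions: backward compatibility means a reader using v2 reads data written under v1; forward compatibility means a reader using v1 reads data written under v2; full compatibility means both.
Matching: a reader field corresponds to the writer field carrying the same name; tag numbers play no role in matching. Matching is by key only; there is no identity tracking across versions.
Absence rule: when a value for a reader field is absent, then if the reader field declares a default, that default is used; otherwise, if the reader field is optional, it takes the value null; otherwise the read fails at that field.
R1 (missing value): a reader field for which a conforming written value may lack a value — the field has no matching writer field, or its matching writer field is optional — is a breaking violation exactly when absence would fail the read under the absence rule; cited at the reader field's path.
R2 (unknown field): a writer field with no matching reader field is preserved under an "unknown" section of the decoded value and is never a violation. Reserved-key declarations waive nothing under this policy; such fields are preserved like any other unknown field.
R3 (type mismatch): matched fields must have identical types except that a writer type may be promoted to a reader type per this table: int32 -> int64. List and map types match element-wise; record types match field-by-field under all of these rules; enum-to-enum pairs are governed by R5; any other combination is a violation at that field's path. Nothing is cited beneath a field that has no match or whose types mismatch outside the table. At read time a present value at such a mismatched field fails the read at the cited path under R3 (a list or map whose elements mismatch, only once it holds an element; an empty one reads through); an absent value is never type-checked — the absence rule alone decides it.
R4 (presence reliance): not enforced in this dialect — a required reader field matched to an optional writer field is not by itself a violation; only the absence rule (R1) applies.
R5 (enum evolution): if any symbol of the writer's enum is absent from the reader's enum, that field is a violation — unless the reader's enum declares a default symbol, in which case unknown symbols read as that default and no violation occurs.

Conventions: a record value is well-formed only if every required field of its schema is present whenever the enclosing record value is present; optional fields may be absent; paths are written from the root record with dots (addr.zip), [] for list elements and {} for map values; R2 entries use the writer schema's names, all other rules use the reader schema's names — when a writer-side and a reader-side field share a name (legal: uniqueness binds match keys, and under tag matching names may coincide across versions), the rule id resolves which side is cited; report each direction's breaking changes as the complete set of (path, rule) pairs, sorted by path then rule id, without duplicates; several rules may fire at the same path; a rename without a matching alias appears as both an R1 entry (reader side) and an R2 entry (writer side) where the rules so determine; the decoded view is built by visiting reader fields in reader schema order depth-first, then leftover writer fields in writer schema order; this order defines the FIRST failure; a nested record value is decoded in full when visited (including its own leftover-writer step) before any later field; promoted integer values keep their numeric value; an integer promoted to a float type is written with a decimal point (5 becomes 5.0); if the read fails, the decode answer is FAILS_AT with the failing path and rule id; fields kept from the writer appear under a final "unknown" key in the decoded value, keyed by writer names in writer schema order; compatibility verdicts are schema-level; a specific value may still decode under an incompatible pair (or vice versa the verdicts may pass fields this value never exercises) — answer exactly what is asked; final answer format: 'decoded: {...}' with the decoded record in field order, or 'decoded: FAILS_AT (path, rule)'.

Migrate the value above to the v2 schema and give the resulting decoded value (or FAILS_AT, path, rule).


decoded: {"tier": null, "addr": {"height": -0.5, "age": 100}, "label": "kappa", "latitude": 10.0, "balance": 10.0}

in User below, arrows point writer -> reader
decode (reader v2):
  tier := null (absent, optional -> null)
  addr.height := -0.5 (absent -> default)
  addr.age := 100
  label := "kappa"
  latitude := 10.0
  balance := 10.0
  => decoded: {"tier": null, "addr": {"height": -0.5, "age": 100}, "label": "kappa", "latitude": 10.0, "balance": 10.0}
the rest of the User diff is inert for this question:
  enum Kind (field tier in record User): symbol PUSH added -> matters for User compatibility verdicts, not for this value's decode
  field height in record Audit: optional changed to required -> no rule fires on it and the decoded User view is identical with or without it


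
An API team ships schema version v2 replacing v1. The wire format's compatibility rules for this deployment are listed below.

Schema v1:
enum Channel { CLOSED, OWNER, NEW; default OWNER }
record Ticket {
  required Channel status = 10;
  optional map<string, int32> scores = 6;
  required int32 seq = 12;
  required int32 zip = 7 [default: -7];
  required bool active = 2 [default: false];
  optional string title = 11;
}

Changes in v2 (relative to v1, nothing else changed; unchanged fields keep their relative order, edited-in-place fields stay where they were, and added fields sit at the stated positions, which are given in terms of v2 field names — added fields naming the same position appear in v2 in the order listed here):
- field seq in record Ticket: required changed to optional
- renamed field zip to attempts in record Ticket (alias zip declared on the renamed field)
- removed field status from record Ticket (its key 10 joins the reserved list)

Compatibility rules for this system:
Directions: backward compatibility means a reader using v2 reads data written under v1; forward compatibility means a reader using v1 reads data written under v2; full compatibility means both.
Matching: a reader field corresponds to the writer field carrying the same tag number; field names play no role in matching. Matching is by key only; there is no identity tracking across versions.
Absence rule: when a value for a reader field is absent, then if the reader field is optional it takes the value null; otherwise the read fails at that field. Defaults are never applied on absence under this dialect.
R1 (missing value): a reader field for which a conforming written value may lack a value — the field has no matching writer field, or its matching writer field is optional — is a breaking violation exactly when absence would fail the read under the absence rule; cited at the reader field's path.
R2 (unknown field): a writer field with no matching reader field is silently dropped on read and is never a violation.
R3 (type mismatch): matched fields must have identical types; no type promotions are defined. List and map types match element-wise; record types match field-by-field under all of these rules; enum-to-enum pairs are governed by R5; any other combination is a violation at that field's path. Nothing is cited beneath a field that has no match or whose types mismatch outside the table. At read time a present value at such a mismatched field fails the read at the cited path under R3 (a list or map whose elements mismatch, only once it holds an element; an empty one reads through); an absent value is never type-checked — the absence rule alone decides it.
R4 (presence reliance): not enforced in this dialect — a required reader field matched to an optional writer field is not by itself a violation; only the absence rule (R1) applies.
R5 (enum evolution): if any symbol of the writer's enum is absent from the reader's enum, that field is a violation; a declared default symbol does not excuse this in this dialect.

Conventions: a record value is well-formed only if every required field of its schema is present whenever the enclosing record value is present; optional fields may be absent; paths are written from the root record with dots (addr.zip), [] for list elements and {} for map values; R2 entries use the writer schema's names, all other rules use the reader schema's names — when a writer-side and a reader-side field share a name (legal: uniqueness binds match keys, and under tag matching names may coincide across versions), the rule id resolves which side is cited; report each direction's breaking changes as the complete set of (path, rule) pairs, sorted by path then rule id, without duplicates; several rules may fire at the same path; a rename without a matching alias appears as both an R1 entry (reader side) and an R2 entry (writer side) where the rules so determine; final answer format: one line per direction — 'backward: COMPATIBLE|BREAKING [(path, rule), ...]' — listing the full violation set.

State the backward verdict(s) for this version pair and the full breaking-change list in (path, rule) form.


arrows below run writer -> reader for Ticket
backward on Ticket — v2 reading data written by v1:
  map<string, int32> -> map<string, int32>, writer optional: scores aligns to scores
  int32 -> int32, writer required: seq aligns to seq
  int32 -> int32, writer required: attempts aligns to zip
  bool -> bool, writer required: active aligns to active
  string -> string, writer optional: title aligns to title
  writer status: unknown to reader
  => backward: COMPATIBLE
ruling out the remaining Ticket differences:
  field seq in record Ticket: required changed to optional -> matters only for Ticket's forward compatibility — outside the asked direction
  renamed field zip to attempts in record Ticket (alias zip declared on the renamed field) -> inert for the asked Ticket verdict: nothing fires
  removed field status from record Ticket (its key 10 joins the reserved list) -> matters only for Ticket's forward compatibility — outside the asked direction

backward: COMPATIBLE []


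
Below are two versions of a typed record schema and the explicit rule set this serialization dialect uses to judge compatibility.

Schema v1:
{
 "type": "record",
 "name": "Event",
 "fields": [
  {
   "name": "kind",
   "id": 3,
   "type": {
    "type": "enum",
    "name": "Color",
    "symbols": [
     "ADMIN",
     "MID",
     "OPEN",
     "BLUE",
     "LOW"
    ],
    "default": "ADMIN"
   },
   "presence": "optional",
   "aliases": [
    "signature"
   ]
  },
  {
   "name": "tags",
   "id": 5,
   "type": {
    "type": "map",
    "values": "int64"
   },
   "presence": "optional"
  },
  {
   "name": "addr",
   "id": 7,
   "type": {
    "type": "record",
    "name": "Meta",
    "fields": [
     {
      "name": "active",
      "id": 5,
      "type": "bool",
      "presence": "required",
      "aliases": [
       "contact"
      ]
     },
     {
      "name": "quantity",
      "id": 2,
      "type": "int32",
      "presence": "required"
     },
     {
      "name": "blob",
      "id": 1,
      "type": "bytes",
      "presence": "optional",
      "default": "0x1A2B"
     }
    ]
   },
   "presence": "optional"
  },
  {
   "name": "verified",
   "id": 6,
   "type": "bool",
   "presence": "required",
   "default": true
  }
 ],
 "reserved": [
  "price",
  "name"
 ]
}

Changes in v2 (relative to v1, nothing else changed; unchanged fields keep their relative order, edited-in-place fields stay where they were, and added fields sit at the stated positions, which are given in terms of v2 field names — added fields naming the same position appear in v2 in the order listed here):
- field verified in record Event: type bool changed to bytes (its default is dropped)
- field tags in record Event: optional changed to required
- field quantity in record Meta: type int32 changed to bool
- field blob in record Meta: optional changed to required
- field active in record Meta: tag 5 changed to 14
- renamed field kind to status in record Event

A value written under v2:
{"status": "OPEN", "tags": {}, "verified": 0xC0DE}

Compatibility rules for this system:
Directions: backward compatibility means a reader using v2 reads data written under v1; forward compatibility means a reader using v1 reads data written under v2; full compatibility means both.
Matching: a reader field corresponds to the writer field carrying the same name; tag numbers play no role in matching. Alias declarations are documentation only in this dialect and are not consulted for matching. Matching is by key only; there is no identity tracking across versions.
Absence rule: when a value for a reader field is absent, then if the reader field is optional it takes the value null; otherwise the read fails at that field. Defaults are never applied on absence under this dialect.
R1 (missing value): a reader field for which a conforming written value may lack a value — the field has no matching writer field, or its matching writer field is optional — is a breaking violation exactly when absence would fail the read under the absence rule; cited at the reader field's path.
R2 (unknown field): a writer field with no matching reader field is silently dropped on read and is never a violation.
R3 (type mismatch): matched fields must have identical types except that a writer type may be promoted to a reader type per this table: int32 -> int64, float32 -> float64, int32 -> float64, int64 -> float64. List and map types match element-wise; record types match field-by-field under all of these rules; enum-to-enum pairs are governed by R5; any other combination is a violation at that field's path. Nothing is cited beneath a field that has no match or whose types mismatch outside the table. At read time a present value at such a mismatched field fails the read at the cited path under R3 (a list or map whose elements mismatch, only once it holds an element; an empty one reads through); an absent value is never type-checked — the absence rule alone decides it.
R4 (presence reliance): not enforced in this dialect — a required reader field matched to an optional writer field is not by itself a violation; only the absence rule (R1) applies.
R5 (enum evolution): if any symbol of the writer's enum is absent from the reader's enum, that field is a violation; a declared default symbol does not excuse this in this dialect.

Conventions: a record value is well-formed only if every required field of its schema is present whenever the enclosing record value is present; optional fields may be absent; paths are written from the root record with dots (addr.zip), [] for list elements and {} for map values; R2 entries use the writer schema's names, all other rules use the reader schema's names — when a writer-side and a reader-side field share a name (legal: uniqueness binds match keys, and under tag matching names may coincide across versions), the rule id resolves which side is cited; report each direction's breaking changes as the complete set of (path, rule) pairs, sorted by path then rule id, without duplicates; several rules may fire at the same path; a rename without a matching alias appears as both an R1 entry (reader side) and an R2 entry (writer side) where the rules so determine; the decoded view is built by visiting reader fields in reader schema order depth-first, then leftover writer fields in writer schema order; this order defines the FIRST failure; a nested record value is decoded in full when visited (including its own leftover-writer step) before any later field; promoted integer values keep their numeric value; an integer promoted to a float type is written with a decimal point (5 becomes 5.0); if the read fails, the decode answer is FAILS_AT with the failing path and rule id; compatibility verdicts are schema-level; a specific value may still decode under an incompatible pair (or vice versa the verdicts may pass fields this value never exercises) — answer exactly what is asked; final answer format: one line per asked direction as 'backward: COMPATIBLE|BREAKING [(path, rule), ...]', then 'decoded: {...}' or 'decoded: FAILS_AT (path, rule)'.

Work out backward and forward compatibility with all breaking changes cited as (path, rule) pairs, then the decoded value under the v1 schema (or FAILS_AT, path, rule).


backward: BREAKING [(addr.blob, R1), (addr.quantity, R3), (tags, R1), (verified, R3)]; forward: BREAKING [(addr.quantity, R3), (verified, R3)]; decoded: FAILS_AT (verified, R3)

arrows below run writer -> reader for Event
backward for Event (reader v2, writer v1):
  status: no writer-side match
  tags <- tags (map<string, int64> -> map<string, int64>, writer optional)
  addr <- addr (Meta -> Meta, writer optional)
  verified <- verified (bool -> bytes, writer required)
  writer kind: unknown to reader
  addr.active <- addr.active (bool -> bool, writer required)
  addr.quantity <- addr.quantity (int32 -> bool, writer required)
  addr.blob <- addr.blob (bytes -> bytes, writer optional)
  R1 fires at addr.blob
  R3 fires at addr.quantity
  R1 fires at tags
  R3 fires at verified
  => backward verdict for Event: BREAKING, 4 violation(s)
forward for Event (reader v1, writer v2):
  kind: no writer-side match
  tags <- tags (map<string, int64> -> map<string, int64>, writer required)
  addr <- addr (Meta -> Meta, writer optional)
  verified <- verified (bytes -> bool, writer required)
  writer status: unknown to reader
  addr.active <- addr.active (bool -> bool, writer required)
  addr.quantity <- addr.quantity (bool -> int32, writer required)
  addr.blob <- addr.blob (bytes -> bytes, writer required)
  R3 fires at addr.quantity
  R3 fires at verified
  => forward verdict for Event: BREAKING, 2 violation(s)
decode walk for Event under reader schema v1:
  kind := null (absent, optional -> null)
  tags := {}
  addr := null (absent, optional -> null)
  read fails at verified under R3
  => FAILS_AT (verified, R3)


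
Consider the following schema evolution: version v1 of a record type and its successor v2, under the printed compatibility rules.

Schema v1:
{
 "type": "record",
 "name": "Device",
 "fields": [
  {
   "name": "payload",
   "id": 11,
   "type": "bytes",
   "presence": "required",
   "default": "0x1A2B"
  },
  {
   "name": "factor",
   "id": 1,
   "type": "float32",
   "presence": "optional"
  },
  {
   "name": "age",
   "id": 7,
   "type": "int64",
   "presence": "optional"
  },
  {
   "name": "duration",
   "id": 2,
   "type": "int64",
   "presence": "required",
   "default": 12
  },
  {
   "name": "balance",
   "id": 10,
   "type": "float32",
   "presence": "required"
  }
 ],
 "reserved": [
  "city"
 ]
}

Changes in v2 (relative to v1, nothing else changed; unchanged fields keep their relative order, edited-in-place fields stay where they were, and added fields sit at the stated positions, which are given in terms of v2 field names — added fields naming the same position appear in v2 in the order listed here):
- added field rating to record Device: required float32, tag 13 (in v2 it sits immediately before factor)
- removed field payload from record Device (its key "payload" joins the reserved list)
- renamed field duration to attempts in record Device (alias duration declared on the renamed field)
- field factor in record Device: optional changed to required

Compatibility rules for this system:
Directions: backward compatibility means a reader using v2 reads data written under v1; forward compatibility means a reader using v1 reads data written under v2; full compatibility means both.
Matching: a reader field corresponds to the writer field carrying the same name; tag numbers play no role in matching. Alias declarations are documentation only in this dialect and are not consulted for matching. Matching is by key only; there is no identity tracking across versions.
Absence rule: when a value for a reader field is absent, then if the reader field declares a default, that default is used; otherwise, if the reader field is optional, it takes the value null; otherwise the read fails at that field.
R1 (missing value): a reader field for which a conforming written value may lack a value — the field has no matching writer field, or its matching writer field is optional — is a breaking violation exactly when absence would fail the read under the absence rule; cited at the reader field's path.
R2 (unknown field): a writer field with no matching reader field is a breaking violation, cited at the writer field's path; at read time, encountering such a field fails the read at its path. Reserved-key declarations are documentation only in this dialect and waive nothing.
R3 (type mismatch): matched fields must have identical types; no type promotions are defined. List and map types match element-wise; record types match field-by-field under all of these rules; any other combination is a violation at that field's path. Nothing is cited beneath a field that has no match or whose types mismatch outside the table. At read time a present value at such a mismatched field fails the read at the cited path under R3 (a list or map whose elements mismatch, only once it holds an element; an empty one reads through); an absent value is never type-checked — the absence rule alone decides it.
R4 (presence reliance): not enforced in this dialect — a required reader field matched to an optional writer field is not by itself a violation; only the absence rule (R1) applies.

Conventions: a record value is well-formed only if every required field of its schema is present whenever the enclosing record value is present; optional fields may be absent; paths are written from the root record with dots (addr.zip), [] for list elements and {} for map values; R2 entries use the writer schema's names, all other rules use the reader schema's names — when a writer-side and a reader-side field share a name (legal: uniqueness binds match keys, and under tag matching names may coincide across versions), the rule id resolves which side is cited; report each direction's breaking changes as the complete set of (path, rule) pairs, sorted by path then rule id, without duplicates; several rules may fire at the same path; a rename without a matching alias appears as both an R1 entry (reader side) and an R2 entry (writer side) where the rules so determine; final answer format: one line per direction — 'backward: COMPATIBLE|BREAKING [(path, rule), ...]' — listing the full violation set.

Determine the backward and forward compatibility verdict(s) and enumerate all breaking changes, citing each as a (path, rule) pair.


in Device below, arrows point writer -> reader
checking backward for Device: reader v2 against writer v1:
  rating: no writer match
  factor: paired with writer factor (float32 -> float32; writer optional)
  age: paired with writer age (int64 -> int64; writer optional)
  attempts: no writer match
  balance: paired with writer balance (float32 -> float32; writer required)
  leftover writer field: payload
  leftover writer field: duration
  breaking: (duration, R2)
  breaking: (factor, R1)
  breaking: (payload, R2)
  breaking: (rating, R1)
  => 4 violation(s): backward is BREAKING for Device
checking forward for Device: reader v1 against writer v2:
  payload: no writer match
  factor: paired with writer factor (float32 -> float32; writer required)
  age: paired with writer age (int64 -> int64; writer optional)
  duration: no writer match
  balance: paired with writer balance (float32 -> float32; writer required)
  leftover writer field: rating
  leftover writer field: attempts
  breaking: (attempts, R2)
  breaking: (rating, R2)
  => 2 violation(s): forward is BREAKING for Device

backward: BREAKING [(duration, R2), (factor, R1), (payload, R2), (rating, R1)]; forward: BREAKING [(attempts, R2), (rating, R2)]


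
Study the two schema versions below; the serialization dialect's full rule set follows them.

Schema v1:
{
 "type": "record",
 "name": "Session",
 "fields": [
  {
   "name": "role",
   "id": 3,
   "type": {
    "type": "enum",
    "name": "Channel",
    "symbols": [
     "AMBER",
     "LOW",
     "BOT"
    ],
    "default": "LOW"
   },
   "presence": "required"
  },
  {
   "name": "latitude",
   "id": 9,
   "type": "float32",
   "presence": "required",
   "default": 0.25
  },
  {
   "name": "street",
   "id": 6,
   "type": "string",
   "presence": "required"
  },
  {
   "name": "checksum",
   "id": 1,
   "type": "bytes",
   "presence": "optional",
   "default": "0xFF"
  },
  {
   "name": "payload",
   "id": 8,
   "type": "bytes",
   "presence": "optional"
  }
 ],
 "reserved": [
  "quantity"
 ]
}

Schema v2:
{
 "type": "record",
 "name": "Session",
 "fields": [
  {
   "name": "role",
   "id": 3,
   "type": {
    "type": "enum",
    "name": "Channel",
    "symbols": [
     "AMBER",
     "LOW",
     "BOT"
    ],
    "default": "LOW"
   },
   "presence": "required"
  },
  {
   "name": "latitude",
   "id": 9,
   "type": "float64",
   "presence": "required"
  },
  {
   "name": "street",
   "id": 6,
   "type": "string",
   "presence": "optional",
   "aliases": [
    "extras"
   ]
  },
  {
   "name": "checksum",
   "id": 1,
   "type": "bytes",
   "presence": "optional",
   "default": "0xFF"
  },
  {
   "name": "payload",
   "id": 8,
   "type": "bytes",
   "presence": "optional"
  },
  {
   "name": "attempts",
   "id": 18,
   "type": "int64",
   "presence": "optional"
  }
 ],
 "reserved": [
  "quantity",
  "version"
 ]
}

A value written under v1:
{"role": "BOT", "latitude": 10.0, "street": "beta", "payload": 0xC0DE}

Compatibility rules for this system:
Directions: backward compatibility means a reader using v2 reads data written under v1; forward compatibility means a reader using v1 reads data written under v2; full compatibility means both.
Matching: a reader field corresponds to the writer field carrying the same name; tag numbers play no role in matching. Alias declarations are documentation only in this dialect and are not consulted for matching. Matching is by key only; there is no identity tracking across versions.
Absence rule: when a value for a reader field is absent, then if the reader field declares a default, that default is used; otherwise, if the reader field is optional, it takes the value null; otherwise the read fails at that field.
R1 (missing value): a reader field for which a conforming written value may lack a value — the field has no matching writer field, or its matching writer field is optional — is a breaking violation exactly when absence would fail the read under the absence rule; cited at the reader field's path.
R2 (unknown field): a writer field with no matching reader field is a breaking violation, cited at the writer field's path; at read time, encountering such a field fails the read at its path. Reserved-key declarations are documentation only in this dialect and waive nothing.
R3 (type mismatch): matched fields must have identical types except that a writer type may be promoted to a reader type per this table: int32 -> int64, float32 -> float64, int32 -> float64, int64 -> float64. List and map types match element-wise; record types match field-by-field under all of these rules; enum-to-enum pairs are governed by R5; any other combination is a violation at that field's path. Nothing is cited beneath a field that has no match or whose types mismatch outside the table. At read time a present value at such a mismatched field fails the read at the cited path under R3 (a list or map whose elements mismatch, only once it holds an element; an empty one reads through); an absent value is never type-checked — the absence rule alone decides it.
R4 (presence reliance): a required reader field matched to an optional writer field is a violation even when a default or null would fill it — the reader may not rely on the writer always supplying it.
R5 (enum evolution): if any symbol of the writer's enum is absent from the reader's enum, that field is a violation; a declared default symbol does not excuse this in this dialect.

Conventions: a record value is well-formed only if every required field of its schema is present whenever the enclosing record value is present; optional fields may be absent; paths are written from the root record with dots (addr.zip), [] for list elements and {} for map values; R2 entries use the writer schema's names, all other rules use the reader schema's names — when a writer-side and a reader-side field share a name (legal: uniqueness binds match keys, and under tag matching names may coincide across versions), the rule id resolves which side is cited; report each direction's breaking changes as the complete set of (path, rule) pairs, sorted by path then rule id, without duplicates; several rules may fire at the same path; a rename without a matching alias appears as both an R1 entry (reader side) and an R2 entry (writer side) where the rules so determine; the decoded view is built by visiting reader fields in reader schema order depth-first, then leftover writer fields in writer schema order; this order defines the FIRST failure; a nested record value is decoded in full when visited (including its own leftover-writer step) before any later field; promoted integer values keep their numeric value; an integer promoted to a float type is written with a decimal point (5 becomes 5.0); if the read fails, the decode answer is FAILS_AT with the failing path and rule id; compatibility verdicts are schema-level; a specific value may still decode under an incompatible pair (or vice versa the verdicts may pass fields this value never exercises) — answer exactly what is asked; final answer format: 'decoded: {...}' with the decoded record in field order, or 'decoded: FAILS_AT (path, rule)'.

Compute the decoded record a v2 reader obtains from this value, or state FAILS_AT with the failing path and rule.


decoded: {"role": "BOT", "latitude": 10.0, "street": "beta", "checksum": 0xFF, "payload": 0xC0DE, "attempts": null}

each type pair in Session: writer, then reader
decode walk for Session under reader schema v2:
  role := "BOT"
  latitude := 10.0 (float32 -> float64)
  street := "beta"
  checksum := 0xFF (missing; default applied)
  payload := 0xC0DE
  attempts := null (missing; optional => null)
  => decoded: {"role": "BOT", "latitude": 10.0, "street": "beta", "checksum": 0xFF, "payload": 0xC0DE, "attempts": null}
the other Session changes do not affect what is asked:
  field latitude in record Session: type float32 changed to float64 (its default is dropped) -> matters for Session compatibility verdicts, not for this value's decode
  field street in record Session: required changed to optional -> matters for Session compatibility verdicts, not for this value's decode


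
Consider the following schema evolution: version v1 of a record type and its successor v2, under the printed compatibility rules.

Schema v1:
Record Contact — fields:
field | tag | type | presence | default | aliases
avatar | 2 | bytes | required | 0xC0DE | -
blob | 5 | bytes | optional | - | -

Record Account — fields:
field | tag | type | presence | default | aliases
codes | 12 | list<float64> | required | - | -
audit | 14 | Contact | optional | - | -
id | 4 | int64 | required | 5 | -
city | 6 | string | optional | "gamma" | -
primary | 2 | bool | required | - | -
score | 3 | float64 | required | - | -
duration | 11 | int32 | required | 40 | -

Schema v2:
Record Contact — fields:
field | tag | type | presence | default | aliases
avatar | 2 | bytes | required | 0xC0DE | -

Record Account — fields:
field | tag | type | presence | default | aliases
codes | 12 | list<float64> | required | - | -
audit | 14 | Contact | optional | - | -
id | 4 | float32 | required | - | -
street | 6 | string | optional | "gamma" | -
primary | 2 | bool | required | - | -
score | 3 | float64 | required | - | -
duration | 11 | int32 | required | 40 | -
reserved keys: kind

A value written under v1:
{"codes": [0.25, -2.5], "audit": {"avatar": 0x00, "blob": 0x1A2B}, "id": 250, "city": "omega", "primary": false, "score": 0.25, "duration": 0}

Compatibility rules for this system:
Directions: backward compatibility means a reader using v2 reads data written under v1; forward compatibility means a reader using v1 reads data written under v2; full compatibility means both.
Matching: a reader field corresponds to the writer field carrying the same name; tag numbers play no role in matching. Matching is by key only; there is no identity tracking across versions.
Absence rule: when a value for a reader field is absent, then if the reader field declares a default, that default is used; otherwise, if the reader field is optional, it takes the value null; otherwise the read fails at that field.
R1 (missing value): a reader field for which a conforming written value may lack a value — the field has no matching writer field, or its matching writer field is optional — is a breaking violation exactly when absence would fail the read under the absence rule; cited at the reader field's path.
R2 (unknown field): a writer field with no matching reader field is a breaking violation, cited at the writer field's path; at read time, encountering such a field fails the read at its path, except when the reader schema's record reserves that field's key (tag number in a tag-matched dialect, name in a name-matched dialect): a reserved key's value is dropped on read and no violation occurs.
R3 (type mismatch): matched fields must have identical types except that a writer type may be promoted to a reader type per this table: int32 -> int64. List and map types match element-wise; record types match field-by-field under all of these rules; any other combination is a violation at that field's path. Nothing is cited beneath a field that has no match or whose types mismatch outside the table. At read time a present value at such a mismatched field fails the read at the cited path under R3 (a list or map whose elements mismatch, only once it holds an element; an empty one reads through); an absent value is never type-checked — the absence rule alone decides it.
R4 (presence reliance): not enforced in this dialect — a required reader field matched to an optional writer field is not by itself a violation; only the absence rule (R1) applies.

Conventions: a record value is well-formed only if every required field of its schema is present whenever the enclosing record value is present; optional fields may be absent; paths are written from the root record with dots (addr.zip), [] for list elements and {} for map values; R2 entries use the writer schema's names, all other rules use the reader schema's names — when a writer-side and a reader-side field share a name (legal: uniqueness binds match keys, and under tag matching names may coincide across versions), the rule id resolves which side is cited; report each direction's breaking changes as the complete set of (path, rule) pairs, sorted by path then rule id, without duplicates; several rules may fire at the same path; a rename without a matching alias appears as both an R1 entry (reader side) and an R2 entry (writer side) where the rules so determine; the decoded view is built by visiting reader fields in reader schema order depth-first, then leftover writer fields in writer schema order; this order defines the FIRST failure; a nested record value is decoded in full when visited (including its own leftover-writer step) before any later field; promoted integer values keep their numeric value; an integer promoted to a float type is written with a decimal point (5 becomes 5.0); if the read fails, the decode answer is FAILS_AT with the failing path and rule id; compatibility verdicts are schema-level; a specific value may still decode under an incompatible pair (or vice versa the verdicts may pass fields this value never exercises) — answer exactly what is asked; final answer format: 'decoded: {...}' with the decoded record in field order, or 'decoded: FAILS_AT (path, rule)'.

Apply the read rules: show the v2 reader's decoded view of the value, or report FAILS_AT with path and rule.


decoded: FAILS_AT (audit.blob, R2)

arrows below run writer -> reader for Account
decode (reader v2):
  codes := [0.25, -2.5]
  audit.avatar := 0x00
  read fails at audit.blob under R2 (unknown field)
  => FAILS_AT (audit.blob, R2)
the other Account changes do not affect what is asked:
  renamed field city to street in record Account -> schema-level compatibility only; this Account value's decode is unchanged
  field id in record Account: type int64 changed to float32 (its default is dropped) -> schema-level compatibility only; this Account value's decode is unchanged


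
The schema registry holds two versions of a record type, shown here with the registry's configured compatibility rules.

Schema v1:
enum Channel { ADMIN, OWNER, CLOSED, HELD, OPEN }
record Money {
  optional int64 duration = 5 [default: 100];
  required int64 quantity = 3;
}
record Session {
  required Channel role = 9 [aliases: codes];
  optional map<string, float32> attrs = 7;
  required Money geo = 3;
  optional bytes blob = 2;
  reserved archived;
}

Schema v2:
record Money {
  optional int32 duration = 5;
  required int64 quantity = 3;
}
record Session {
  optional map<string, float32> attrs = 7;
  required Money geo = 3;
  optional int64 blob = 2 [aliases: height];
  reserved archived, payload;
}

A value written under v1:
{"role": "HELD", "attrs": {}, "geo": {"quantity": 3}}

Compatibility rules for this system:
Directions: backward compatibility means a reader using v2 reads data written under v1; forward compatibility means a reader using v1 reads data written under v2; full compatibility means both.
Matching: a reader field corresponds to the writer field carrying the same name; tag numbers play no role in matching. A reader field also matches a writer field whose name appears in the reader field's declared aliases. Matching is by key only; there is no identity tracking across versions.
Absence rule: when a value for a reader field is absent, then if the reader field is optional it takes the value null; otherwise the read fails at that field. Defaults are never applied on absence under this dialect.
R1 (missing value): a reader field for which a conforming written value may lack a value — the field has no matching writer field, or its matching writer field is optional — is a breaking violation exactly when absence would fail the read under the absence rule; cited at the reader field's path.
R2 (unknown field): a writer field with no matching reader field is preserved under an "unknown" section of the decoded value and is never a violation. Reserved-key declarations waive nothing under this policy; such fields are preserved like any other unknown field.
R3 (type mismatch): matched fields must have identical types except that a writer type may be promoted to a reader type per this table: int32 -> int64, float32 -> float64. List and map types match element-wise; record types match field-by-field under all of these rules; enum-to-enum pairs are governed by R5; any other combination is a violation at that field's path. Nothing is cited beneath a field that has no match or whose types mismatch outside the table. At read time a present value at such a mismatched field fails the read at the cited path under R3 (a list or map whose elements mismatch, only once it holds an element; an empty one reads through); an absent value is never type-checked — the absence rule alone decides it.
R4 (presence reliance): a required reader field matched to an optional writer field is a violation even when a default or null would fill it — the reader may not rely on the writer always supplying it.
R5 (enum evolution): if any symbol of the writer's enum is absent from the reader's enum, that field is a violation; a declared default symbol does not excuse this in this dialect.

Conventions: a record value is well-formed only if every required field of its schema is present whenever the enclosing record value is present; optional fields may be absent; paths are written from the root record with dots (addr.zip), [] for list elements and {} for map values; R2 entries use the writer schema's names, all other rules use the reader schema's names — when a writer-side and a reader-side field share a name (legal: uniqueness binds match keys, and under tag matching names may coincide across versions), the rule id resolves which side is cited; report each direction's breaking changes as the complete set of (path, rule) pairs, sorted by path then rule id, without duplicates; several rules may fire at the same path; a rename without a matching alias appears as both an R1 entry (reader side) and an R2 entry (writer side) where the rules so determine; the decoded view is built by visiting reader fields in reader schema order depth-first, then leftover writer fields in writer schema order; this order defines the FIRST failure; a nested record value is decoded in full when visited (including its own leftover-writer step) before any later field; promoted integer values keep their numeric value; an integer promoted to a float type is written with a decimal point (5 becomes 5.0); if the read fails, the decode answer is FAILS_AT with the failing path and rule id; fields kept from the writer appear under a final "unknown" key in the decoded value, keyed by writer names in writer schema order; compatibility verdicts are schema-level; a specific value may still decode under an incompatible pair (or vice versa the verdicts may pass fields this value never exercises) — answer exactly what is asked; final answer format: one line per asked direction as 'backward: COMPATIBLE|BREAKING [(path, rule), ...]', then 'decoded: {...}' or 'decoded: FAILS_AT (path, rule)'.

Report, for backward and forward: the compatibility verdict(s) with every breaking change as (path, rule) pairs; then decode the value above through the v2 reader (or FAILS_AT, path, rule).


backward: BREAKING [(blob, R3), (geo.duration, R3)]; forward: BREAKING [(blob, R3), (role, R1)]; decoded: {"attrs": {}, "geo": {"duration": null, "quantity": 3}, "blob": null, "unknown": {"role": "HELD"}}

the writer's type comes first in each Session pair
checking backward for Session: reader v2 against writer v1:
  map<string, float32> -> map<string, float32>, writer optional: attrs aligns to attrs
  Money -> Money, writer required: geo aligns to geo
  bytes -> int64, writer optional: blob aligns to blob
  leftover writer field: role
  int64 -> int32, writer optional: geo.duration aligns to geo.duration
  int64 -> int64, writer required: geo.quantity aligns to geo.quantity
  rule R3 violated at blob
  rule R3 violated at geo.duration
  => backward verdict for Session: BREAKING, 2 violation(s)
checking forward for Session: reader v1 against writer v2:
  no writer field matches reader role
  map<string, float32> -> map<string, float32>, writer optional: attrs aligns to attrs
  Money -> Money, writer required: geo aligns to geo
  int64 -> bytes, writer optional: blob aligns to blob
  int32 -> int64, writer optional: geo.duration aligns to geo.duration
  int64 -> int64, writer required: geo.quantity aligns to geo.quantity
  rule R3 violated at blob
  rule R1 violated at role
  => forward verdict for Session: BREAKING, 2 violation(s)
decode (reader v2):
  attrs := {}
  geo.duration := null (missing; optional => null)
  geo.quantity := 3
  blob := null (missing; optional => null)
  writer role: kept under "unknown"
  => decoded: {"attrs": {}, "geo": {"duration": null, "quantity": 3}, "blob": null, "unknown": {"role": "HELD"}}
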